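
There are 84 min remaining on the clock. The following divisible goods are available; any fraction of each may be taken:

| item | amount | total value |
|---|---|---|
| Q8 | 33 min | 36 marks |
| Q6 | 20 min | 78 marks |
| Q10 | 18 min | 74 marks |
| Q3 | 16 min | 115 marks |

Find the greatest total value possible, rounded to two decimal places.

299.73

Take in order of value per unit:
- Q3 (115/16 per unit): all 16 → value 115, running total 115.00
- Q10 (74/18 per unit): all 18 → value 74, running total 189.00
- Q6 (78/20 per unit): all 20 → value 78, running total 267.00
- Q8 (36/33 per unit): 30 of 33 → value 30×36/33 = 32.7273, running total 299.73
Total 299.73.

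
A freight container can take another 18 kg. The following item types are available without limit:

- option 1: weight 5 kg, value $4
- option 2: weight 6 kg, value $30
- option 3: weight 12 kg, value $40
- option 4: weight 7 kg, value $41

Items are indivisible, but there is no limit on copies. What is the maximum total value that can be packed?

$90

Best value-per-unit is option 4 at 41/7; filling with it alone gives 2×41 = 82.
Optimal mix: 3×option 2 → weight 18, value 90.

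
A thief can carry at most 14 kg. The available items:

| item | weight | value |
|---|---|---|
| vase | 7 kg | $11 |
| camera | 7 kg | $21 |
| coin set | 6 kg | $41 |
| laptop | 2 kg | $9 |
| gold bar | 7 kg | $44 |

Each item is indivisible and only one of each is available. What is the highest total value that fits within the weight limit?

Check high-value combinations within 14 kg:
- coin set+gold bar: weight 6+7=13, value 41+44=85
- camera+gold bar: weight 7+7=14, value 21+44=65
- camera+coin set: weight 7+6=13, value 21+41=62
Best: $85.

$85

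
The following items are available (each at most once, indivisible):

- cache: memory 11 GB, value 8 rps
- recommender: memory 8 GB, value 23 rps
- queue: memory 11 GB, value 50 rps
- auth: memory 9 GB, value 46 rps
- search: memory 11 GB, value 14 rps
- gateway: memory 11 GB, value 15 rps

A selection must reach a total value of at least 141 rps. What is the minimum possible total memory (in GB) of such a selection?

50

Subsets with value ≥ 141, sorted by total memory:
- recommender+queue+auth+search+gateway: memory 50, value 148
- cache+recommender+queue+auth+gateway: memory 50, value 142
Minimum memory: 50 GB.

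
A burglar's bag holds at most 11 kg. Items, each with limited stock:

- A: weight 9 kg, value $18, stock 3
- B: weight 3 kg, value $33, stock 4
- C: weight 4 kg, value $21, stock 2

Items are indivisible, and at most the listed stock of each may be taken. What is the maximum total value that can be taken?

$99

Best selections within weight 11 and stock limits:
- 3×B: weight 9, value 99
- 2×B + 1×C: weight 10, value 87
Best: $99.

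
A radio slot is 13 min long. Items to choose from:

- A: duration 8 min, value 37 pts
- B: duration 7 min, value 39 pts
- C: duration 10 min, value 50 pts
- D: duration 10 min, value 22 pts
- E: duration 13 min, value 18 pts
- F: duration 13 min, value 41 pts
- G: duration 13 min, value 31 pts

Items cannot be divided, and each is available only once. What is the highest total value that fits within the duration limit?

50 pts

Check high-value combinations within 13 min:
- C: duration 10, value 50
- F: duration 13, value 41
- B: duration 7, value 39
- A: duration 8, value 37
- G: duration 13, value 31
Best: 50 pts.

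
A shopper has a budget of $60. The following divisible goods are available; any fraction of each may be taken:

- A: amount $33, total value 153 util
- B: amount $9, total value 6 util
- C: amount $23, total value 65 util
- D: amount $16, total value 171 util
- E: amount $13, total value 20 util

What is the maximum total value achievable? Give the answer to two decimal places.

355.09

Take in order of value per unit:
- D (171/16 per unit): all 16 → value 171, running total 171.00
- A (153/33 per unit): all 33 → value 153, running total 324.00
- C (65/23 per unit): 11 of 23 → value 11×65/23 = 31.0870, running total 355.09
Total 355.09.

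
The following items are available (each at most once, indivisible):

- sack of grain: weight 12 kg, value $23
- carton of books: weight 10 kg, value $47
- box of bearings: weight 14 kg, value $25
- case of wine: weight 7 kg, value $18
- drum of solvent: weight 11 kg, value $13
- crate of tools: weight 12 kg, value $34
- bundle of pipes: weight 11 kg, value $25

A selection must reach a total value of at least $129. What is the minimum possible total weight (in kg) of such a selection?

45

Subsets with value ≥ 129, sorted by total weight:
- sack of grain+carton of books+crate of tools+bundle of pipes: weight 45, value 129
- carton of books+box of bearings+crate of tools+bundle of pipes: weight 47, value 131
- sack of grain+carton of books+box of bearings+crate of tools: weight 48, value 129
- carton of books+case of wine+drum of solvent+crate of tools+bundle of pipes: weight 51, value 137
Minimum weight: 45 kg.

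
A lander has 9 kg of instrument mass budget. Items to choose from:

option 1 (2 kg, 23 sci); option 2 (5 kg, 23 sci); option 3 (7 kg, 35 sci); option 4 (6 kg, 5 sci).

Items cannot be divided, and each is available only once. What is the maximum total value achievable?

Check high-value combinations within 9 kg:
- option 1+option 3: mass 2+7=9, value 23+35=58
- option 1+option 2: mass 2+5=7, value 23+23=46
- option 3: mass 7, value 35
Best: 58 sci.

58 sci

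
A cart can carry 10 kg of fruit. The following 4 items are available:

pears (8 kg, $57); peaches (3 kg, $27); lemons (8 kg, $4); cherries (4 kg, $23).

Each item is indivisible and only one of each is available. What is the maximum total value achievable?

This is a 0/1 knapsack; check combinations near the capacity.
- pears: weight 8, value 57
- peaches+cherries: weight 3+4=7, value 27+23=50
- peaches: weight 3, value 27
- cherries: weight 4, value 23
Best: $57.

$57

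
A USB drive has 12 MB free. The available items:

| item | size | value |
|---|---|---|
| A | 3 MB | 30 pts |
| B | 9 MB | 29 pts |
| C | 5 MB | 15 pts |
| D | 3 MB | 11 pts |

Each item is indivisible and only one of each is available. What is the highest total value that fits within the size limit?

Check high-value combinations within 12 MB:
- A+B: size 3+9=12, value 30+29=59
- A+C+D: size 3+5+3=11, value 30+15+11=56
- A+C: size 3+5=8, value 30+15=45
- A+D: size 3+3=6, value 30+11=41
- B+D: size 9+3=12, value 29+11=40
Best: 59 pts.

59 pts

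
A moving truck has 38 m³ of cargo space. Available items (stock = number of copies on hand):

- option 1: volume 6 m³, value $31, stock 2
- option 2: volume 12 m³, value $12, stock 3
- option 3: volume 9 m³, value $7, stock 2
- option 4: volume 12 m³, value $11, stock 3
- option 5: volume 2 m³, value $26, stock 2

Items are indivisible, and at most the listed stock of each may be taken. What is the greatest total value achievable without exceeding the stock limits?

Best selections within volume 38 and stock limits:
- 2×option 1 + 1×option 2 + 1×option 3 + 2×option 5: volume 37, value 133
- 2×option 1 + 1×option 3 + 1×option 4 + 2×option 5: volume 37, value 132
- 2×option 1 + 2×option 3 + 2×option 5: volume 34, value 128
Best: $133.

$133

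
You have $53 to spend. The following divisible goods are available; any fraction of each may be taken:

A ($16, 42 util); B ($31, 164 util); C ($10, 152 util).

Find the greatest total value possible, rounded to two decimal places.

Take in order of value per unit:
- C (152/10 per unit): all 10 → value 152, running total 152.00
- B (164/31 per unit): all 31 → value 164, running total 316.00
- A (42/16 per unit): 12 of 16 → value 12×42/16 = 31.5000, running total 347.50
Total 347.50.

347.50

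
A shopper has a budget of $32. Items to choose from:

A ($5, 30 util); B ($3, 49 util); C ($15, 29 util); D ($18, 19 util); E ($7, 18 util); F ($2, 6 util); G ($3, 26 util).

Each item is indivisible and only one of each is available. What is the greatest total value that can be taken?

140 util

Check high-value combinations within $32:
- A+B+C+F+G: cost 5+3+15+2+3=28, value 30+49+29+6+26=140
- A+B+C+G: cost 5+3+15+3=26, value 30+49+29+26=134
- A+B+C+E+F: cost 5+3+15+7+2=32, value 30+49+29+18+6=132
Best: 140 util.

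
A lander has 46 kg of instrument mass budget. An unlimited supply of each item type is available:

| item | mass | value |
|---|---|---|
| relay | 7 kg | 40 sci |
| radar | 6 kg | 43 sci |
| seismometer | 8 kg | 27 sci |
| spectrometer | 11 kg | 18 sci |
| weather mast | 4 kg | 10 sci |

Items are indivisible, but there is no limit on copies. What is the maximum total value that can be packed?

311 sci

Best value-per-unit is radar at 43/6; filling with it alone gives 7×43 = 301.
Optimal mix: 7×radar + 1×weather mast → mass 46, value 311.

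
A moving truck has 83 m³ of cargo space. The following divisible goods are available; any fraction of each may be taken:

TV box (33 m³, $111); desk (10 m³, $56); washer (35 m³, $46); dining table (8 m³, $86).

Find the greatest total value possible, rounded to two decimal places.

Take in order of value per unit:
- dining table (86/8 per unit): all 8 → value 86, running total 86.00
- desk (56/10 per unit): all 10 → value 56, running total 142.00
- TV box (111/33 per unit): all 33 → value 111, running total 253.00
- washer (46/35 per unit): 32 of 35 → value 32×46/35 = 42.0571, running total 295.06
Total 295.06.

295.06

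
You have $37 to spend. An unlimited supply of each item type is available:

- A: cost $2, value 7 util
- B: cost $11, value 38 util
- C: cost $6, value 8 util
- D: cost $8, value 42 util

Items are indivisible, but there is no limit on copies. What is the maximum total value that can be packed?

182 util

Best value-per-unit is D at 42/8; filling with it alone gives 4×42 = 168.
Optimal mix: 2×A + 4×D → cost 36, value 182.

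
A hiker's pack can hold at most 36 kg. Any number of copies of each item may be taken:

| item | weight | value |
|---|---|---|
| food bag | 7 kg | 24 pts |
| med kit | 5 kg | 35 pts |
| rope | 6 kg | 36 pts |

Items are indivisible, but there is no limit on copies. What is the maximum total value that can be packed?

246 pts

Best value-per-unit is med kit at 35/5; filling with it alone gives 7×35 = 245.
Optimal mix: 6×med kit + 1×rope → weight 36, value 246.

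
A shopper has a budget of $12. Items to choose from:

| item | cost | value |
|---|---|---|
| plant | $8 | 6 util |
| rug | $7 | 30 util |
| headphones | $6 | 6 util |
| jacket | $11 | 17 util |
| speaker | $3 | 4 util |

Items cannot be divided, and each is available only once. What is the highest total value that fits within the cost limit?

34 util

Check high-value combinations within $12:
- rug+speaker: cost 7+3=10, value 30+4=34
- rug: cost 7, value 30
- jacket: cost 11, value 17
Best: 34 util.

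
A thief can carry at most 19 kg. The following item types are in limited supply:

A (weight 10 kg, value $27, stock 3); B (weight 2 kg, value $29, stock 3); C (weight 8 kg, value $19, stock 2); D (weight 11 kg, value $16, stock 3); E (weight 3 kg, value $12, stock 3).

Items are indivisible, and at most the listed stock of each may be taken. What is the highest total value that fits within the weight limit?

Best selections within weight 19 and stock limits:
- 1×A + 3×B + 1×E: weight 19, value 126
- 3×B + 3×E: weight 15, value 123
- 3×B + 1×C + 1×E: weight 17, value 118
Best: $126.

$126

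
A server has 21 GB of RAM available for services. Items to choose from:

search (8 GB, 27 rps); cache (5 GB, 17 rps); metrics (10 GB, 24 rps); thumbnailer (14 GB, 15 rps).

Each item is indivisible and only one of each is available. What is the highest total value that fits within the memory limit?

Check high-value combinations within 21 GB:
- search+metrics: memory 8+10=18, value 27+24=51
- search+cache: memory 8+5=13, value 27+17=44
- cache+metrics: memory 5+10=15, value 17+24=41
- cache+thumbnailer: memory 5+14=19, value 17+15=32
Best: 51 rps.

51 rps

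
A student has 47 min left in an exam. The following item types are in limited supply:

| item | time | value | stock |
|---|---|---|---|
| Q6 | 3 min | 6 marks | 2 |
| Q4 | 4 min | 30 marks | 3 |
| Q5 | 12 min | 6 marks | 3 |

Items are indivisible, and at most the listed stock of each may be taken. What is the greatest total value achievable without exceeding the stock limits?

Best selections within time 47 and stock limits:
- 2×Q6 + 3×Q4 + 2×Q5: time 42, value 114
- 2×Q6 + 3×Q4 + 1×Q5: time 30, value 108
- 1×Q6 + 3×Q4 + 2×Q5: time 39, value 108
- 2×Q6 + 3×Q4: time 18, value 102
Best: 114 marks.

114 marks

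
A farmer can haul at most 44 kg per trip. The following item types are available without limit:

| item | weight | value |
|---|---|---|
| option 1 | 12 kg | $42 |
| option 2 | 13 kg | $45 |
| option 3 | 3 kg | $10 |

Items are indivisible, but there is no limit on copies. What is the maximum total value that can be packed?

Best value-per-unit is option 1 at 42/12; filling with it alone gives 3×42 = 126.
Optimal mix: 1×option 1 + 2×option 2 + 2×option 3 → weight 44, value 152.

$152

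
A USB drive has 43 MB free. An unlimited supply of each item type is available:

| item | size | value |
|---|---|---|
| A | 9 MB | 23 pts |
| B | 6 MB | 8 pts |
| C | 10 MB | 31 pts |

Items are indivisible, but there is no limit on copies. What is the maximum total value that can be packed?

124 pts

Best value-per-unit is C at 31/10, and filling with it alone uses size 4×10=40. No mix of the others beats 4×31 = 124.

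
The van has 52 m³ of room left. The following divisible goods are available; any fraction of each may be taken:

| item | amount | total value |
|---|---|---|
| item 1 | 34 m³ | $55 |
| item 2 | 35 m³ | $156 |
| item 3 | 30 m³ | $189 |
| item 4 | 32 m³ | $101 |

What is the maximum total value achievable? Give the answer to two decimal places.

Take in order of value per unit:
- item 3 (189/30 per unit): all 30 → value 189, running total 189.00
- item 2 (156/35 per unit): 22 of 35 → value 22×156/35 = 98.0571, running total 287.06
Total 287.06.

287.06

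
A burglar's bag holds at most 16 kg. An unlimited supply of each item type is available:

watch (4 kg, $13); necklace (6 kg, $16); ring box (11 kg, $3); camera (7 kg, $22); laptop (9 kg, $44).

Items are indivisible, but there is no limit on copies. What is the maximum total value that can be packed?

$66

Best value-per-unit is laptop at 44/9; filling with it alone gives 1×44 = 44.
Optimal mix: 1×camera + 1×laptop → weight 16, value 66.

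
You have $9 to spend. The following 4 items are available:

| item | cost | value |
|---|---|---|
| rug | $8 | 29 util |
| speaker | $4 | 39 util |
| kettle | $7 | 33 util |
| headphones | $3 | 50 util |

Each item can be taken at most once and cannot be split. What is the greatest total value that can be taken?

89 util

Check high-value combinations within $9:
- speaker+headphones: cost 4+3=7, value 39+50=89
- headphones: cost 3, value 50
- speaker: cost 4, value 39
Best: 89 util.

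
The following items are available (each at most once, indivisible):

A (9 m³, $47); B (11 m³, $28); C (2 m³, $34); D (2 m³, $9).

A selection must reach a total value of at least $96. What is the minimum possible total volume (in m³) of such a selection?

Subsets with value ≥ 96, sorted by total volume:
- A+B+C: volume 22, value 109
- A+B+C+D: volume 24, value 118
Minimum volume: 22 m³.

22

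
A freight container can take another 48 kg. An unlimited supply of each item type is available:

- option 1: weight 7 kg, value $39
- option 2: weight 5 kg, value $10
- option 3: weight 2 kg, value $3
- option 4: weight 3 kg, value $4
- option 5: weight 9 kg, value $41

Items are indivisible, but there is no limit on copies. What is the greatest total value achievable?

$244

Best value-per-unit is option 1 at 39/7; filling with it alone gives 6×39 = 234.
Optimal mix: 6×option 1 + 1×option 2 → weight 47, value 244.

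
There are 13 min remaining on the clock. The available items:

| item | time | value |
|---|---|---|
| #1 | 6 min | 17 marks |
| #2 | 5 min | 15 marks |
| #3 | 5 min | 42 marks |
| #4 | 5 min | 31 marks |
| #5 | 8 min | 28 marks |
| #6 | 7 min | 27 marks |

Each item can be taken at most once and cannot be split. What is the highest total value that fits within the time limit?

Check high-value combinations within 13 min:
- #3+#4: time 5+5=10, value 42+31=73
- #3+#5: time 5+8=13, value 42+28=70
- #3+#6: time 5+7=12, value 42+27=69
- #1+#3: time 6+5=11, value 17+42=59
Best: 73 marks.

73 marks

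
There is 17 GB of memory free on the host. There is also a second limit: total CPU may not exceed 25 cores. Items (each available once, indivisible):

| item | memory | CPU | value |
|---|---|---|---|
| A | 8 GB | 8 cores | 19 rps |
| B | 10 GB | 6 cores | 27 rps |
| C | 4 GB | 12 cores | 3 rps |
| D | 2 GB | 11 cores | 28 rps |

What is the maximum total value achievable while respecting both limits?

Feasible sets respecting both limits:
- B+D: memory 12, CPU 17, value 55
- A+D: memory 10, CPU 19, value 47
- C+D: memory 6, CPU 23, value 31
- B+C: memory 14, CPU 18, value 30
Best: 55 rps.

55 rps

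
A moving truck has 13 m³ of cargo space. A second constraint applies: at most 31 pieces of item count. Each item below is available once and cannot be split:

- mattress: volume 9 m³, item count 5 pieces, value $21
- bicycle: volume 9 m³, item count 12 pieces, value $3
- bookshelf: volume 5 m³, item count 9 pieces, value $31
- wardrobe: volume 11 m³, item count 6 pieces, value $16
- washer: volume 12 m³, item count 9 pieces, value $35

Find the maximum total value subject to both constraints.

Feasible sets respecting both limits:
- washer: volume 12, item count 9, value 35
- bookshelf: volume 5, item count 9, value 31
- mattress: volume 9, item count 5, value 21
Best: $35.

$35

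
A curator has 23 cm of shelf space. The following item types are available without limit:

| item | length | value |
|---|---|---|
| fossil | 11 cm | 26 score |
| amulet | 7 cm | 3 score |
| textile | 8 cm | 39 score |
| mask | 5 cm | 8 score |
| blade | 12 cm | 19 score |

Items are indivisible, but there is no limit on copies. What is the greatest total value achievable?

Best value-per-unit is textile at 39/8; filling with it alone gives 2×39 = 78.
Optimal mix: 2×textile + 1×mask → length 21, value 86.

86 score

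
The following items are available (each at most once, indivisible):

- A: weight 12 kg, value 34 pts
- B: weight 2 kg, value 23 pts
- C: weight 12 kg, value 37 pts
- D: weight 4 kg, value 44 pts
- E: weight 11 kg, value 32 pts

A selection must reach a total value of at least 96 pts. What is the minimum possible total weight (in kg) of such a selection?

17

Subsets with value ≥ 96, sorted by total weight:
- B+D+E: weight 17, value 99
- B+C+D: weight 18, value 104
- A+B+D: weight 18, value 101
Minimum weight: 17 kg.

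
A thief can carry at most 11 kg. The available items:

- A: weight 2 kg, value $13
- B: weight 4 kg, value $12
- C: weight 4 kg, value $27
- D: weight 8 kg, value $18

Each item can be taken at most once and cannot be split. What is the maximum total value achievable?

$52

Check high-value combinations within 11 kg:
- A+B+C: weight 2+4+4=10, value 13+12+27=52
- A+C: weight 2+4=6, value 13+27=40
- B+C: weight 4+4=8, value 12+27=39
Best: $52.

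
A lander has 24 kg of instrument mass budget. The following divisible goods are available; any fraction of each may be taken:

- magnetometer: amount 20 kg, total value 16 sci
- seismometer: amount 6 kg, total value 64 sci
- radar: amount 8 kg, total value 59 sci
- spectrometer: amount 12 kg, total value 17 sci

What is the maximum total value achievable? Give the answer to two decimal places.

Take in order of value per unit:
- seismometer (64/6 per unit): all 6 → value 64, running total 64.00
- radar (59/8 per unit): all 8 → value 59, running total 123.00
- spectrometer (17/12 per unit): 10 of 12 → value 10×17/12 = 14.1667, running total 137.17
Total 137.17.

137.17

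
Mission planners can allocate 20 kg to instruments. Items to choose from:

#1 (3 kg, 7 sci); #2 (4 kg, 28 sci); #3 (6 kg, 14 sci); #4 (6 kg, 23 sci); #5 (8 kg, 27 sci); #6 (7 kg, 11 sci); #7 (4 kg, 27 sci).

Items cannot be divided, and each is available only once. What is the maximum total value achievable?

92 sci

This is a 0/1 knapsack; check combinations near the capacity.
- #2+#3+#4+#7: mass 4+6+6+4=20, value 28+14+23+27=92
- #1+#2+#5+#7: mass 3+4+8+4=19, value 7+28+27+27=89
- #1+#2+#4+#7: mass 3+4+6+4=17, value 7+28+23+27=85
- #2+#5+#7: mass 4+8+4=16, value 28+27+27=82
Best: 92 sci.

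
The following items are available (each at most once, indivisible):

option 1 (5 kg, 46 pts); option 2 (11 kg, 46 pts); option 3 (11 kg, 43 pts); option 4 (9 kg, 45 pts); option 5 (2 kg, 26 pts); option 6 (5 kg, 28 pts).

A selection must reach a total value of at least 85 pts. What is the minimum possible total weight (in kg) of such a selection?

12

Subsets with value ≥ 85, sorted by total weight:
- option 1+option 5+option 6: weight 12, value 100
- option 1+option 4: weight 14, value 91
- option 1+option 4+option 5: weight 16, value 117
- option 4+option 5+option 6: weight 16, value 99
Minimum weight: 12 kg.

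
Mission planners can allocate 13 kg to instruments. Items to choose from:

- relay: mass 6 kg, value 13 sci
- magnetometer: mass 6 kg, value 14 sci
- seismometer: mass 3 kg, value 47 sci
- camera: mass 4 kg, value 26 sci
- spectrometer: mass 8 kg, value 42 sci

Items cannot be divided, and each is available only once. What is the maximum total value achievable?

Check high-value combinations within 13 kg:
- seismometer+spectrometer: mass 3+8=11, value 47+42=89
- magnetometer+seismometer+camera: mass 6+3+4=13, value 14+47+26=87
- relay+seismometer+camera: mass 6+3+4=13, value 13+47+26=86
Best: 89 sci.

89 sci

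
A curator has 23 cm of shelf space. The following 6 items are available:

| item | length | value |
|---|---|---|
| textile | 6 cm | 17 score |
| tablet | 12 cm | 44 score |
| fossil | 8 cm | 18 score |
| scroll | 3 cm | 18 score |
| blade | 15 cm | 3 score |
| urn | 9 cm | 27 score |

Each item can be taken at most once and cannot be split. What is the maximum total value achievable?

80 score

Check high-value combinations within 23 cm:
- tablet+fossil+scroll: length 12+8+3=23, value 44+18+18=80
- textile+tablet+scroll: length 6+12+3=21, value 17+44+18=79
- tablet+urn: length 12+9=21, value 44+27=71
Best: 80 score.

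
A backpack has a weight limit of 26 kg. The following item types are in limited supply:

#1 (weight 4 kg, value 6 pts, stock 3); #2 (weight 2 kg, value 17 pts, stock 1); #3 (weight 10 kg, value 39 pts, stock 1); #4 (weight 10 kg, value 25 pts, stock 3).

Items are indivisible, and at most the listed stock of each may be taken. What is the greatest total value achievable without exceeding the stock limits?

Top feasible selections:
- 1×#1 + 1×#2 + 1×#3 + 1×#4: weight 26, value 87
- 1×#2 + 1×#3 + 1×#4: weight 22, value 81
- 3×#1 + 1×#2 + 1×#3: weight 24, value 74
Best: 87 pts.

87 pts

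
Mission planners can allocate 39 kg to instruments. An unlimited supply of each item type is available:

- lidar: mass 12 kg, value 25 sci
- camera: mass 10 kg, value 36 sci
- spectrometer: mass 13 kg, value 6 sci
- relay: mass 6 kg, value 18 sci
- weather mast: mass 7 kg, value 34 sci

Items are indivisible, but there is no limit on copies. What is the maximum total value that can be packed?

Best value-per-unit is weather mast at 34/7; filling with it alone gives 5×34 = 170.
Optimal mix: 1×camera + 4×weather mast → mass 38, value 172.

172 sci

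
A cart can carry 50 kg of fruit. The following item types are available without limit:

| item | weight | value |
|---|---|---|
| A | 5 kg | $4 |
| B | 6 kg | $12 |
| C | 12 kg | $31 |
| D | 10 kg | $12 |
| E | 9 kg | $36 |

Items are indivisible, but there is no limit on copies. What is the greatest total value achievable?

$184

Best value-per-unit is E at 36/9; filling with it alone gives 5×36 = 180.
Optimal mix: 1×A + 5×E → weight 50, value 184.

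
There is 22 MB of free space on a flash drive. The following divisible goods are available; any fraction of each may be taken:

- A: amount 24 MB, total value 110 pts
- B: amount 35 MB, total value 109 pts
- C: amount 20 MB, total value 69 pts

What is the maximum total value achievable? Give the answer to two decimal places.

100.83

Take in order of value per unit:
- A (110/24 per unit): 22 of 24 → value 22×110/24 = 100.8333, running total 100.83
Total 100.83.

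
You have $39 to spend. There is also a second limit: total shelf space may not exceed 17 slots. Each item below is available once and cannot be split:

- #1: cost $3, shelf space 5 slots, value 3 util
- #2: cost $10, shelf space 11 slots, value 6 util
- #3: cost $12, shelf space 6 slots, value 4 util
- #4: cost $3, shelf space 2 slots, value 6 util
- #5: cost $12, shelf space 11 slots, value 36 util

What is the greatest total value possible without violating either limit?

42 util

Feasible sets respecting both limits:
- #4+#5: cost 15, shelf space 13, value 42
- #3+#5: cost 24, shelf space 17, value 40
- #1+#5: cost 15, shelf space 16, value 39
Best: 42 util.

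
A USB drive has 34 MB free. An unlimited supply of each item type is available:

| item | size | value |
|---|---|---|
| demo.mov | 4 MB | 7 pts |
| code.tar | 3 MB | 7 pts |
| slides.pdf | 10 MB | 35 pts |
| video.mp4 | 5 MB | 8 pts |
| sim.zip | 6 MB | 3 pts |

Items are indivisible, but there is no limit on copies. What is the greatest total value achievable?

112 pts

Best value-per-unit is slides.pdf at 35/10; filling with it alone gives 3×35 = 105.
Optimal mix: 1×demo.mov + 3×slides.pdf → size 34, value 112.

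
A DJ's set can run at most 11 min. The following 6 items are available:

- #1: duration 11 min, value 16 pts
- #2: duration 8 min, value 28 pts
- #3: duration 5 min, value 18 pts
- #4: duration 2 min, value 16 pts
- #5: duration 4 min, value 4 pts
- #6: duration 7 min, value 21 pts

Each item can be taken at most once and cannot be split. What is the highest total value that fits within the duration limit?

Check high-value combinations within 11 min:
- #2+#4: duration 8+2=10, value 28+16=44
- #3+#4+#5: duration 5+2+4=11, value 18+16+4=38
- #4+#6: duration 2+7=9, value 16+21=37
- #3+#4: duration 5+2=7, value 18+16=34
- #2: duration 8, value 28
Best: 44 pts.

44 pts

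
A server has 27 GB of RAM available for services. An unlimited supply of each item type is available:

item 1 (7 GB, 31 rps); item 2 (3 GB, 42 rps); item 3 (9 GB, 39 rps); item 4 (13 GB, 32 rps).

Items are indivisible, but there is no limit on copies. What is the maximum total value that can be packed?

Best value-per-unit is item 2 at 42/3, and filling with it alone uses memory 9×3=27. No mix of the others beats 9×42 = 378.

378 rps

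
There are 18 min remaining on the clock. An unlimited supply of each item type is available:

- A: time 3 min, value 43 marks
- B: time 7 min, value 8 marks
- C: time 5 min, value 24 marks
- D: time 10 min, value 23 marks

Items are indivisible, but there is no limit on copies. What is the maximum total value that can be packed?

Best value-per-unit is A at 43/3, and filling with it alone uses time 6×3=18. No mix of the others beats 6×43 = 258.

258 marks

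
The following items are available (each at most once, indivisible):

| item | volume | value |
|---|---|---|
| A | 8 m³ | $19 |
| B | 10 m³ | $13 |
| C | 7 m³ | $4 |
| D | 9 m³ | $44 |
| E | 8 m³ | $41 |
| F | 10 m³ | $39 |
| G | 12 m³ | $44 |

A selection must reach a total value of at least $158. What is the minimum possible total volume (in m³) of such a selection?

Subsets with value ≥ 158, sorted by total volume:
- D+E+F+G: volume 39, value 168
- C+D+E+F+G: volume 46, value 172
- A+D+E+F+G: volume 47, value 187
- A+B+D+E+G: volume 47, value 161
Minimum volume: 39 m³.

39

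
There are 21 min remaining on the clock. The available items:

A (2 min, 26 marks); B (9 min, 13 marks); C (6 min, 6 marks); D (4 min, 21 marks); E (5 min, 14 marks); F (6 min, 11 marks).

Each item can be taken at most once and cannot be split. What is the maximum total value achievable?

This is a 0/1 knapsack; check combinations near the capacity.
- A+B+D+E: time 2+9+4+5=20, value 26+13+21+14=74
- A+D+E+F: time 2+4+5+6=17, value 26+21+14+11=72
- A+B+D+F: time 2+9+4+6=21, value 26+13+21+11=71
- A+C+D+E: time 2+6+4+5=17, value 26+6+21+14=67
- A+B+C+D: time 2+9+6+4=21, value 26+13+6+21=66
Best: 74 marks.

74 marks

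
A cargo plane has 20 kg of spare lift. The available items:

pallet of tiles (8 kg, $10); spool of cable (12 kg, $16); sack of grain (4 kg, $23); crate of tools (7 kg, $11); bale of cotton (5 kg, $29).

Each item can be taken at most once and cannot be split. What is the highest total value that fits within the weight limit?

$63

Check high-value combinations within 20 kg:
- sack of grain+crate of tools+bale of cotton: weight 4+7+5=16, value 23+11+29=63
- pallet of tiles+sack of grain+bale of cotton: weight 8+4+5=17, value 10+23+29=62
- sack of grain+bale of cotton: weight 4+5=9, value 23+29=52
- pallet of tiles+crate of tools+bale of cotton: weight 8+7+5=20, value 10+11+29=50
- spool of cable+bale of cotton: weight 12+5=17, value 16+29=45
Best: $63.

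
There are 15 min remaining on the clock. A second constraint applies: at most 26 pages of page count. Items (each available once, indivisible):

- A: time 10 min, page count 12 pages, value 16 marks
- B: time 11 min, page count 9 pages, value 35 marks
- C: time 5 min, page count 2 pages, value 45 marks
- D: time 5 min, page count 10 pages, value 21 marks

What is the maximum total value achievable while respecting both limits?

66 marks

Feasible sets respecting both limits:
- C+D: time 10, page count 12, value 66
- A+C: time 15, page count 14, value 61
- C: time 5, page count 2, value 45
Best: 66 marks.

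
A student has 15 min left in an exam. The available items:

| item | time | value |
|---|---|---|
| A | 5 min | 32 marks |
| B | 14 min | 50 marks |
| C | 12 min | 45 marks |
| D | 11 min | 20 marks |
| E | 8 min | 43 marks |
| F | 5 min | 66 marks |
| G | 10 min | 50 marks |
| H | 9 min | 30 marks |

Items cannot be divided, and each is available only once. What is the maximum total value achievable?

Check high-value combinations within 15 min:
- F+G: time 5+10=15, value 66+50=116
- E+F: time 8+5=13, value 43+66=109
- A+F: time 5+5=10, value 32+66=98
- F+H: time 5+9=14, value 66+30=96
- A+G: time 5+10=15, value 32+50=82
Best: 116 marks.

116 marks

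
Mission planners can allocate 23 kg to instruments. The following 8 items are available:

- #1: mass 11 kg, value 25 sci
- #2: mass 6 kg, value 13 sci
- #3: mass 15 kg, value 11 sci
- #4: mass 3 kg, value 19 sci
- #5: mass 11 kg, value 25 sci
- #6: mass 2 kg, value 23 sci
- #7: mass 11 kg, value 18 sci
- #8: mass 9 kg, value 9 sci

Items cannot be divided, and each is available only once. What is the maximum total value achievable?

This is a 0/1 knapsack; check combinations near the capacity.
- #1+#2+#4+#6: mass 11+6+3+2=22, value 25+13+19+23=80
- #2+#4+#5+#6: mass 6+3+11+2=22, value 13+19+25+23=80
- #2+#4+#6+#7: mass 6+3+2+11=22, value 13+19+23+18=73
- #1+#4+#6: mass 11+3+2=16, value 25+19+23=67
- #4+#5+#6: mass 3+11+2=16, value 19+25+23=67
Best: 80 sci.

80 sci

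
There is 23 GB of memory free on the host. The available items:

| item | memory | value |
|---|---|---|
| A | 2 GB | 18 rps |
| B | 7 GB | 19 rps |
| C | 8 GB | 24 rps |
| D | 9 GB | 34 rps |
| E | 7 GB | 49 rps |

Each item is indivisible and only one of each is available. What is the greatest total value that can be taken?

102 rps

Check high-value combinations within 23 GB:
- B+D+E: memory 7+9+7=23, value 19+34+49=102
- A+D+E: memory 2+9+7=18, value 18+34+49=101
- B+C+E: memory 7+8+7=22, value 19+24+49=92
Best: 102 rps.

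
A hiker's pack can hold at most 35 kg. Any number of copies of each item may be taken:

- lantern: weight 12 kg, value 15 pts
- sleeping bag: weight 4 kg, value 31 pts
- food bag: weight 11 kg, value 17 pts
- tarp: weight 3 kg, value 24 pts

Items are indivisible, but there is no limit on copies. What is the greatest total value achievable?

Best value-per-unit is tarp at 24/3; filling with it alone gives 11×24 = 264.
Optimal mix: 2×sleeping bag + 9×tarp → weight 35, value 278.

278 pts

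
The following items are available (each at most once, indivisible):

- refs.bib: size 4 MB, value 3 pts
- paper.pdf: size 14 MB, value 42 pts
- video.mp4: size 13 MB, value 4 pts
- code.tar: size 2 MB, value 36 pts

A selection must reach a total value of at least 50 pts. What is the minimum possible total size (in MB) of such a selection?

Subsets with value ≥ 50, sorted by total size:
- paper.pdf+code.tar: size 16, value 78
- refs.bib+paper.pdf+code.tar: size 20, value 81
- paper.pdf+video.mp4+code.tar: size 29, value 82
- refs.bib+paper.pdf+video.mp4+code.tar: size 33, value 85
Minimum size: 16 MB.

16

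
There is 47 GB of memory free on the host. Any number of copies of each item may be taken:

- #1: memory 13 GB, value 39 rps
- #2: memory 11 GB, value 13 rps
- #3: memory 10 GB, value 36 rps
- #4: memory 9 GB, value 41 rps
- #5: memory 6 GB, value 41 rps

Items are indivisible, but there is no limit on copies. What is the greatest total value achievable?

Best value-per-unit is #5 at 41/6; filling with it alone gives 7×41 = 287.
Optimal mix: 1×#4 + 6×#5 → memory 45, value 287.

287 rps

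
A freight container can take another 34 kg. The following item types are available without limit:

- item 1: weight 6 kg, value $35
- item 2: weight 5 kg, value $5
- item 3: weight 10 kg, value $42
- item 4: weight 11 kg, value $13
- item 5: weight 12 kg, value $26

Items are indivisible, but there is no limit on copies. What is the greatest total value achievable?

$182

Best value-per-unit is item 1 at 35/6; filling with it alone gives 5×35 = 175.
Optimal mix: 4×item 1 + 1×item 3 → weight 34, value 182.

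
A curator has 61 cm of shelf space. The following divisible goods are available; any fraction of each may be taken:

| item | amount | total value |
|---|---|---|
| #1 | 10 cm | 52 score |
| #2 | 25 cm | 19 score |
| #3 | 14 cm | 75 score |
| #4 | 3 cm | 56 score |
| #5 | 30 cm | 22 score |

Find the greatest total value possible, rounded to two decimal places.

208.60

Take in order of value per unit:
- #4 (56/3 per unit): all 3 → value 56, running total 56.00
- #3 (75/14 per unit): all 14 → value 75, running total 131.00
- #1 (52/10 per unit): all 10 → value 52, running total 183.00
- #2 (19/25 per unit): all 25 → value 19, running total 202.00
- #5 (22/30 per unit): 9 of 30 → value 9×22/30 = 6.6000, running total 208.60
Total 208.60.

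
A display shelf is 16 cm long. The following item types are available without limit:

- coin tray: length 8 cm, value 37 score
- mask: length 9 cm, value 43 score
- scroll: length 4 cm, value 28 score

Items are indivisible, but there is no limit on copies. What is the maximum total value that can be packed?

Best value-per-unit is scroll at 28/4, and filling with it alone uses length 4×4=16. No mix of the others beats 4×28 = 112.

112 score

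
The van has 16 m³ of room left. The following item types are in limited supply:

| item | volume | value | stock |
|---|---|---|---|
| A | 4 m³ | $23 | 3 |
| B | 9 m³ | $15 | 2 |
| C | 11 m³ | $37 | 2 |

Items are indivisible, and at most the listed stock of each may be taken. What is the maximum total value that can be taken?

$69

Best selections within volume 16 and stock limits:
- 3×A: volume 12, value 69
- 1×A + 1×C: volume 15, value 60
- 2×A: volume 8, value 46
- 1×A + 1×B: volume 13, value 38
Best: $69.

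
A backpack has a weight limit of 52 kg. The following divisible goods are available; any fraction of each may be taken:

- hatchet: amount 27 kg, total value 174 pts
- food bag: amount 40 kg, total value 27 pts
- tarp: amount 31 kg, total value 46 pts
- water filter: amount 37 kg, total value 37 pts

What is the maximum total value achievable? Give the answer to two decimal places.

211.10

Take in order of value per unit:
- hatchet (174/27 per unit): all 27 → value 174, running total 174.00
- tarp (46/31 per unit): 25 of 31 → value 25×46/31 = 37.0968, running total 211.10
Total 211.10.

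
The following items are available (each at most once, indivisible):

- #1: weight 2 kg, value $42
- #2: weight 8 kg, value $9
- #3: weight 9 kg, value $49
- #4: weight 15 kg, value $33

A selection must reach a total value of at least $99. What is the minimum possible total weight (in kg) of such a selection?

19

Subsets with value ≥ 99, sorted by total weight:
- #1+#2+#3: weight 19, value 100
- #1+#3+#4: weight 26, value 124
Minimum weight: 19 kg.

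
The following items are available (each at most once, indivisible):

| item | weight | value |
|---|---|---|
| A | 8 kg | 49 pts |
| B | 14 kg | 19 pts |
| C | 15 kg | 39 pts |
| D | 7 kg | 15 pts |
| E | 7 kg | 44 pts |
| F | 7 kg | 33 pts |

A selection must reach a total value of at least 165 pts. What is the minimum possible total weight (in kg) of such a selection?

Subsets with value ≥ 165, sorted by total weight:
- A+C+E+F: weight 37, value 165
- A+C+D+E+F: weight 44, value 180
- A+B+C+E+F: weight 51, value 184
Minimum weight: 37 kg.

37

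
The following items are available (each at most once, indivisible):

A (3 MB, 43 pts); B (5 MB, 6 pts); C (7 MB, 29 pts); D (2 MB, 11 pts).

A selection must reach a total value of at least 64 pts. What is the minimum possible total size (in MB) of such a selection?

10

Subsets with value ≥ 64, sorted by total size:
- A+C: size 10, value 72
- A+C+D: size 12, value 83
Minimum size: 10 MB.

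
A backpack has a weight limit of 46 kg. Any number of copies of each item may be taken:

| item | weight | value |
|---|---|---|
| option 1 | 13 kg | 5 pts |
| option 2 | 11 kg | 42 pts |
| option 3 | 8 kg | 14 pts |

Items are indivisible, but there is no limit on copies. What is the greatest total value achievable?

Best value-per-unit is option 2 at 42/11, and filling with it alone uses weight 4×11=44. No mix of the others beats 4×42 = 168.

168 pts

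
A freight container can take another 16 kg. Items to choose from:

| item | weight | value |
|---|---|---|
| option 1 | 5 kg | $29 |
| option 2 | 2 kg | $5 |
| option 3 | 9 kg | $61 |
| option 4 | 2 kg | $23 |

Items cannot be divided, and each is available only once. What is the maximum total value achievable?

Check high-value combinations within 16 kg:
- option 1+option 3+option 4: weight 5+9+2=16, value 29+61+23=113
- option 1+option 2+option 3: weight 5+2+9=16, value 29+5+61=95
- option 1+option 3: weight 5+9=14, value 29+61=90
- option 2+option 3+option 4: weight 2+9+2=13, value 5+61+23=89
- option 3+option 4: weight 9+2=11, value 61+23=84
Best: $113.

$113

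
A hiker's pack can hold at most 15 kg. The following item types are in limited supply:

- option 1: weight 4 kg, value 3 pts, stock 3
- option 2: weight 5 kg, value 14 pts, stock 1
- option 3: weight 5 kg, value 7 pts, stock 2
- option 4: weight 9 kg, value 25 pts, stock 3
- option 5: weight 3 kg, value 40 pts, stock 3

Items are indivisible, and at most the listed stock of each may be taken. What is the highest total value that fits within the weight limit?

Best selections within weight 15 and stock limits:
- 1×option 2 + 3×option 5: weight 14, value 134
- 1×option 3 + 3×option 5: weight 14, value 127
Best: 134 pts.

134 pts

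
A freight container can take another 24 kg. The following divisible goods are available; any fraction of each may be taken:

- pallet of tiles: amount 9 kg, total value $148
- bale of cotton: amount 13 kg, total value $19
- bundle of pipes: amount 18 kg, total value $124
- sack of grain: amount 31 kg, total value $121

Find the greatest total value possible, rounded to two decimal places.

251.33

Take in order of value per unit:
- pallet of tiles (148/9 per unit): all 9 → value 148, running total 148.00
- bundle of pipes (124/18 per unit): 15 of 18 → value 15×124/18 = 103.3333, running total 251.33
Total 251.33.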